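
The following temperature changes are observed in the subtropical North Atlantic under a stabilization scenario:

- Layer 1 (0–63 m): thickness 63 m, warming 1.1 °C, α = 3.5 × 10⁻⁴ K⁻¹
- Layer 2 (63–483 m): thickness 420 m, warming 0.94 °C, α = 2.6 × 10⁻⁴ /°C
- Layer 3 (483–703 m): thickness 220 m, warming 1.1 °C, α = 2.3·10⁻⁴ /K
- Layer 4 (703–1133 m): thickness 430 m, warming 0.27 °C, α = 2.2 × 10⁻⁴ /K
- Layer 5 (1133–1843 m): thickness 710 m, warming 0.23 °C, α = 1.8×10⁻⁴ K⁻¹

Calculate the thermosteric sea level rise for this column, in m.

63 × 3.5×10⁻⁴ × 1.1 = 0.024255 m
2.6×10⁻⁴ × 0.94 × 420 = 0.102648 m
483–703 m: 2.3×10⁻⁴ × 220 × 1.1 = 0.05566 m
430 × 0.27 × 2.2×10⁻⁴ = 0.025542 m
1133–1843 m: 0.23 × 710 × 1.8×10⁻⁴ = 0.029394 m
Δh = 0.024255 + 0.102648 + 0.05566 + 0.025542 + 0.029394 = 0.237499 m ≈ 0.237 m

0.237 m of thermosteric rise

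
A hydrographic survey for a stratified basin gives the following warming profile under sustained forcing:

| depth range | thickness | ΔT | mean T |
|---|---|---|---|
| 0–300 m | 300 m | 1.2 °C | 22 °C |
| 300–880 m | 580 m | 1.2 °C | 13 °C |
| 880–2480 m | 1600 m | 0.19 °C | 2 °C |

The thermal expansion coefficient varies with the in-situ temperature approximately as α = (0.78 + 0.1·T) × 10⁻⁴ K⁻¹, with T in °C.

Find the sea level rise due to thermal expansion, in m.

about 0.282 m

Layer 1: α = (0.78 + 0.1×22)×10⁻⁴ = 2.98×10⁻⁴ K⁻¹
Layer 2: α = (0.78 + 0.1×13)×10⁻⁴ = 2.08×10⁻⁴ K⁻¹
Layer 3: α = (0.78 + 0.1×2)×10⁻⁴ = 0.98×10⁻⁴ K⁻¹
Layer 1: 2.98×10⁻⁴ × 1.2 × 300 = 0.10728 m
300–880 m: 1.2 × 2.08×10⁻⁴ × 580 = 0.144768 m
Layer 3: 0.98×10⁻⁴ × 0.19 × 1600 = 0.029792 m
Δh = 0.10728 + 0.144768 + 0.029792 = 0.28184 m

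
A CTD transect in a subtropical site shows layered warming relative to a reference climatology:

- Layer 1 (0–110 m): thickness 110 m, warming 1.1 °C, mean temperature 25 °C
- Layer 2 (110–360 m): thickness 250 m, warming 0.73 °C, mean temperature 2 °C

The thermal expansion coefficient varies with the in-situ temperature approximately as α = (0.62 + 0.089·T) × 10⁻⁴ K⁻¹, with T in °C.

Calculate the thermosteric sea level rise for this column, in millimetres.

Layer 1: α = (0.62 + 0.089×25)×10⁻⁴ = 2.845×10⁻⁴ K⁻¹
Layer 2: α = (0.62 + 0.089×2)×10⁻⁴ = 0.798×10⁻⁴ K⁻¹
Layer 1: 110 × 2.845×10⁻⁴ × 1.1 = 0.0344245 m
0.798×10⁻⁴ × 0.73 × 250 = 0.0145635 m
Δh = 0.0344245 + 0.0145635 = 0.048988 m

49.0 mm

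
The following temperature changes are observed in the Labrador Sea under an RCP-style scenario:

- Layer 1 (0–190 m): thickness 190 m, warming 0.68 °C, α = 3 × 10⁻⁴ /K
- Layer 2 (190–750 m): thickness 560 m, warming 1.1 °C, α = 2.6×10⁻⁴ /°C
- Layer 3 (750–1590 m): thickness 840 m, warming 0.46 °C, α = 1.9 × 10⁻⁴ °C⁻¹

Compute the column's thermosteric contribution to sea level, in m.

Layer 1: 0.68 × 3×10⁻⁴ × 190 = 0.03876 m
190–750 m: 560 × 2.6×10⁻⁴ × 1.1 = 0.16016 m
0.46 × 1.9×10⁻⁴ × 840 = 0.073416 m
Δh = 0.03876 + 0.16016 + 0.073416 = 0.272336 m

about 0.272 m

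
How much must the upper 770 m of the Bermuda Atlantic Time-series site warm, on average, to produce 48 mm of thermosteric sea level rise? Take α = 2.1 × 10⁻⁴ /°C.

ΔT ≈ 0.297 K

ΔT = Δh/(αH) = 0.048 / (2.1×10⁻⁴ × 770) ≈ 0.2968 K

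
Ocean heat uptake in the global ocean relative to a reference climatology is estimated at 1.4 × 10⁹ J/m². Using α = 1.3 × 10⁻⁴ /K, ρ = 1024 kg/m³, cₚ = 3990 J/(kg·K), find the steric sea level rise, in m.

Δh = 0.045 m

Δh = αQ/(ρcₚ) = 1.3×10⁻⁴ × 1.4×10⁹ / (1024 × 3990) ≈ 0.044545 m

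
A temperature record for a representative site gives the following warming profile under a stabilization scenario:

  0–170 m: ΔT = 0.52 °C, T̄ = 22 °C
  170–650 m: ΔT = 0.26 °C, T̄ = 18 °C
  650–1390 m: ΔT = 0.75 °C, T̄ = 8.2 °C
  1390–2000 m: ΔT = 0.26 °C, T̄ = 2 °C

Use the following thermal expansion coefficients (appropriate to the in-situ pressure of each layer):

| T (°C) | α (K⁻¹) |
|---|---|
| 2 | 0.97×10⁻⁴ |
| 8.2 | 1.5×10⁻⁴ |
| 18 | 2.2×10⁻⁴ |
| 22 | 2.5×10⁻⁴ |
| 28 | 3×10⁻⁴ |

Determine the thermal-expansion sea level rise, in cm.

Layer 1 at 22 °C → α = 2.5×10⁻⁴ K⁻¹
Layer 2 at 18 °C → α = 2.2×10⁻⁴ K⁻¹
Layer 3 at 8.2 °C → α = 1.5×10⁻⁴ K⁻¹
Layer 4 at 2 °C → α = 0.97×10⁻⁴ K⁻¹
2.5×10⁻⁴ × 170 × 0.52 = 0.02210 m
170–650 m: 480 × 0.26 × 2.2×10⁻⁴ = 0.027456 m
Layer 3: 740 × 1.5×10⁻⁴ × 0.75 = 0.08325 m
0.26 × 610 × 0.97×10⁻⁴ = 0.0153842 m
Δh = 0.02210 + 0.027456 + 0.08325 + 0.0153842 = 0.1481902 m

14.8 cm of thermosteric rise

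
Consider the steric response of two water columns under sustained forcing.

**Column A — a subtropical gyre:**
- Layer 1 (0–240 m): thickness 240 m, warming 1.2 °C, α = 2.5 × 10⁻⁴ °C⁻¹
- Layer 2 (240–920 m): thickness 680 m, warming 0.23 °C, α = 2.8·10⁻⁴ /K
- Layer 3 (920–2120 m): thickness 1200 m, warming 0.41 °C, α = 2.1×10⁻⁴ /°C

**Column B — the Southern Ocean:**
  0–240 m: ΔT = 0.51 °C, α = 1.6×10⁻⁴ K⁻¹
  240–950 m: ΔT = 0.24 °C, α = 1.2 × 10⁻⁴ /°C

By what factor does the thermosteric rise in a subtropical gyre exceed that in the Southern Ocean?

A 0–240 m: 240 × 2.5×10⁻⁴ × 1.2 = 0.07200 m
A 2.8×10⁻⁴ × 680 × 0.23 = 0.043792 m
A 920–2120 m: 2.1×10⁻⁴ × 0.41 × 1200 = 0.10332 m
A total: 0.219112 m
B Layer 1: 0.51 × 1.6×10⁻⁴ × 240 = 0.019584 m
B 240–950 m: 710 × 1.2×10⁻⁴ × 0.24 = 0.020448 m
B total: 0.040032 m
Ratio: 0.219112 / 0.040032 ≈ 5.473

a factor of 5.5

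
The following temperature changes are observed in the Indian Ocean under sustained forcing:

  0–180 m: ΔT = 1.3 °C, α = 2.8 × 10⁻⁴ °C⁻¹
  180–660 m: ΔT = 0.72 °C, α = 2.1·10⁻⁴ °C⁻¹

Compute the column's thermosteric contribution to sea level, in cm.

13.8 cm

1.3 × 2.8×10⁻⁴ × 180 = 0.06552 m
180–660 m: 0.72 × 480 × 2.1×10⁻⁴ = 0.072576 m
Δh = 0.06552 + 0.072576 = 0.138096 m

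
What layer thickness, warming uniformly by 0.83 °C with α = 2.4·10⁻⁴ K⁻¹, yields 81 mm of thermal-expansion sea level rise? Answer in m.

H ≈ 410 m

H = Δh/(αΔT) = 0.081 / (2.4×10⁻⁴ × 0.83) ≈ 406.6 m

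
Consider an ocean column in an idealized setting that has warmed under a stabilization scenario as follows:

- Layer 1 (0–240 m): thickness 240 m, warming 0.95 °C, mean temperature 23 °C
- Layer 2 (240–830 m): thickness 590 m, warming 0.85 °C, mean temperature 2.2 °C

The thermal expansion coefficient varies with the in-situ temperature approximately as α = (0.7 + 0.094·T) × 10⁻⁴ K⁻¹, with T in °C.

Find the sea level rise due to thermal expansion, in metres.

about 0.11 m

Layer 1: α = (0.7 + 0.094×23)×10⁻⁴ = 2.862×10⁻⁴ K⁻¹
Layer 2: α = (0.7 + 0.094×2.2)×10⁻⁴ = 0.9068×10⁻⁴ K⁻¹
0–240 m: 0.95 × 240 × 2.862×10⁻⁴ = 0.0652536 m
Layer 2: 0.9068×10⁻⁴ × 0.85 × 590 = 0.04547602 m
Δh = 0.0652536 + 0.04547602 = 0.11072962 m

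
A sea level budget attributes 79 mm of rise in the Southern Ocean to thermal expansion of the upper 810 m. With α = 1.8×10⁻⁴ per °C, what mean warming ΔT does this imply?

ΔT = Δh/(αH) = 0.079 / (1.8×10⁻⁴ × 810) ≈ 0.5418 K

ΔT ≈ 0.542 K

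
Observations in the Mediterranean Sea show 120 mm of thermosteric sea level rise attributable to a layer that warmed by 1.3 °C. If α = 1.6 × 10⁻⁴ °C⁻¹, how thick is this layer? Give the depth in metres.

577 m

H = Δh/(αΔT) = 0.12 / (1.6×10⁻⁴ × 1.3) ≈ 576.9 m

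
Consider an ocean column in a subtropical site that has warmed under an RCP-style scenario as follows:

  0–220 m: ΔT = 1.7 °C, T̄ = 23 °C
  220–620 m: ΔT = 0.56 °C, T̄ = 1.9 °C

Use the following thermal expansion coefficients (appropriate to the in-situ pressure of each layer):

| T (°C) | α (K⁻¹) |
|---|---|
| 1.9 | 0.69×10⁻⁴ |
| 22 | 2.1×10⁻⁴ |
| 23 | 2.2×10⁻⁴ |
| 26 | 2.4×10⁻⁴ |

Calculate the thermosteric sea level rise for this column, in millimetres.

Layer 1 at 23 °C → α = 2.2×10⁻⁴ K⁻¹
Layer 2 at 1.9 °C → α = 0.69×10⁻⁴ K⁻¹
2.2×10⁻⁴ × 1.7 × 220 = 0.08228 m
Layer 2: 0.56 × 0.69×10⁻⁴ × 400 = 0.015456 m
Δh = 0.08228 + 0.015456 = 0.097736 m

98 mm of thermosteric rise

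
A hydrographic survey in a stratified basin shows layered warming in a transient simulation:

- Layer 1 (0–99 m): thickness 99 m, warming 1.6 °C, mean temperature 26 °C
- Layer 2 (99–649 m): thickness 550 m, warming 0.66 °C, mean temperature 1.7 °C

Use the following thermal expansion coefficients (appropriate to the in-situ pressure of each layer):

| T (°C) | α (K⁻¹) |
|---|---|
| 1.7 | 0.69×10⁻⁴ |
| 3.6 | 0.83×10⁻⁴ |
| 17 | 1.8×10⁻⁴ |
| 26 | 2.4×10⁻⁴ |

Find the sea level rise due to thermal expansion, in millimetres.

Δh = 63 mm

Layer 1 at 26 °C → α = 2.4×10⁻⁴ K⁻¹
Layer 2 at 1.7 °C → α = 0.69×10⁻⁴ K⁻¹
2.4×10⁻⁴ × 99 × 1.6 = 0.038016 m
99–649 m: 0.66 × 550 × 0.69×10⁻⁴ = 0.025047 m
Δh = 0.038016 + 0.025047 = 0.063063 m ≈ 63 mm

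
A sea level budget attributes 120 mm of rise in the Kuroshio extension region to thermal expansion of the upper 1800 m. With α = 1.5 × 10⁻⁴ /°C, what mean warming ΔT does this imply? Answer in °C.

0.44 °C

ΔT = Δh/(αH) = 0.12 / (1.5×10⁻⁴ × 1800) ≈ 0.4444 °C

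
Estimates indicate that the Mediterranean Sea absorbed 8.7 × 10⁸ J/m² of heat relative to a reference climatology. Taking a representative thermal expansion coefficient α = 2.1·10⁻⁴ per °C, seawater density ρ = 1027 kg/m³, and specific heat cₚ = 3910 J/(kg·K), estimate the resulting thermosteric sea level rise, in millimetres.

Δh = 45.5 mm

Δh = αQ/(ρcₚ) = 2.1×10⁻⁴ × 8.7×10⁸ / (1027 × 3910) ≈ 0.045498 m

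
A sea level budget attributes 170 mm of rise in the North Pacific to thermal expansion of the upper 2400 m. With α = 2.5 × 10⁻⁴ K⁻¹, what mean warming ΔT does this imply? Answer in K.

ΔT ≈ 0.283 K

ΔT = Δh/(αH) = 0.17 / (2.5×10⁻⁴ × 2400) ≈ 0.2833 K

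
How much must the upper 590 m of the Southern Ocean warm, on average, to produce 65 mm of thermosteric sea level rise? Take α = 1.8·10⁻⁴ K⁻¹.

ΔT = Δh/(αH) = 0.065 / (1.8×10⁻⁴ × 590) ≈ 0.6121 °C

0.612 °C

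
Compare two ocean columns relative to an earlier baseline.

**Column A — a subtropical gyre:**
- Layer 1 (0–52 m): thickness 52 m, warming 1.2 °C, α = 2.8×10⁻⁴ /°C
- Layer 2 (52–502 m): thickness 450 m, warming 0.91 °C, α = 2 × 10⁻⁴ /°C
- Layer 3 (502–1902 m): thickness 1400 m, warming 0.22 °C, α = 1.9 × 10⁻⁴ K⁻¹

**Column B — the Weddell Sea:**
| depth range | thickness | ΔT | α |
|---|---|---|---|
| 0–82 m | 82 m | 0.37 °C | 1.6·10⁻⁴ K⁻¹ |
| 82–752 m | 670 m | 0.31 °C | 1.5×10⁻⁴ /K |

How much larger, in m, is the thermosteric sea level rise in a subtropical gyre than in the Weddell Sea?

Δh_A − Δh_B ≈ 0.122 m

A 1.2 × 2.8×10⁻⁴ × 52 = 0.017472 m
A 2×10⁻⁴ × 0.91 × 450 = 0.08190 m
A 1.9×10⁻⁴ × 1400 × 0.22 = 0.05852 m
A total: 0.157892 m
B 0.37 × 1.6×10⁻⁴ × 82 = 0.0048544 m
B Layer 2: 0.31 × 670 × 1.5×10⁻⁴ = 0.031155 m
B total: 0.0360094 m
Difference: 0.157892 − 0.0360094 = 0.1218826 m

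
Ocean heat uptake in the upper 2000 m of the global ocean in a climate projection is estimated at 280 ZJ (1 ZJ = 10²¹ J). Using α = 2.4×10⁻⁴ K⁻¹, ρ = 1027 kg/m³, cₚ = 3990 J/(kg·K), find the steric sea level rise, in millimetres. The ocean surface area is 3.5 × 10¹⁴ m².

Per unit area: Q = 280×10²¹ / (3.5×10¹⁴) = 8×10⁸ J/m²
Δh = αQ/(ρcₚ) = 2.4×10⁻⁴ × 8×10⁸ / (1027 × 3990) ≈ 0.046855 m

47 mm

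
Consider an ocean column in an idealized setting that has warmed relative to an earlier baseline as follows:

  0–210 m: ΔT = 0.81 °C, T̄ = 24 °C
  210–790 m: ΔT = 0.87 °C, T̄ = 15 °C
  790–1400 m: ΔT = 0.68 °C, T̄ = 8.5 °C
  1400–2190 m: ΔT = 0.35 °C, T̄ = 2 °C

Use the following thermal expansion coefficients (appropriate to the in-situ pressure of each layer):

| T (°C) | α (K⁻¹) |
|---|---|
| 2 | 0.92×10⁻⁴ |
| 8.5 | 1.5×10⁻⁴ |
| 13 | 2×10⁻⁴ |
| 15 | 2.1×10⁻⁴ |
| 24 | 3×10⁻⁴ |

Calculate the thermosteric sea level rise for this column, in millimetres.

Layer 1 at 24 °C → α = 3×10⁻⁴ K⁻¹
Layer 2 at 15 °C → α = 2.1×10⁻⁴ K⁻¹
Layer 3 at 8.5 °C → α = 1.5×10⁻⁴ K⁻¹
Layer 4 at 2 °C → α = 0.92×10⁻⁴ K⁻¹
210 × 0.81 × 3×10⁻⁴ = 0.05103 m
580 × 2.1×10⁻⁴ × 0.87 = 0.105966 m
610 × 1.5×10⁻⁴ × 0.68 = 0.06222 m
0.92×10⁻⁴ × 790 × 0.35 = 0.025438 m
Δh = 0.05103 + 0.105966 + 0.06222 + 0.025438 = 0.244654 m ≈ 245 mm

Δh ≈ 245 mm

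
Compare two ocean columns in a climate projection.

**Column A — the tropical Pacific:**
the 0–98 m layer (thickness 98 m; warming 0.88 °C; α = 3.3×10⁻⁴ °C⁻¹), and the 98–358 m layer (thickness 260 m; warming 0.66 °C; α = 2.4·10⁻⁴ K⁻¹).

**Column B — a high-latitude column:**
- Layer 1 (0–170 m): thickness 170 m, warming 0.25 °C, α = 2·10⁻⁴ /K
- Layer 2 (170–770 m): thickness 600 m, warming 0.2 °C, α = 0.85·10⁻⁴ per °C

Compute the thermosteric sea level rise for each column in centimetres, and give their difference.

Δh_A ≈ 6.96 cm, Δh_B ≈ 1.87 cm; difference ≈ 5.09 cm

A Layer 1: 0.88 × 98 × 3.3×10⁻⁴ = 0.0284592 m
A 2.4×10⁻⁴ × 0.66 × 260 = 0.041184 m
A total: 0.0696432 m
B 0–170 m: 2×10⁻⁴ × 170 × 0.25 = 0.00850 m
B 170–770 m: 0.2 × 0.85×10⁻⁴ × 600 = 0.01020 m
B total: 0.01870 m
Difference: 0.0696432 − 0.01870 = 0.0509432 m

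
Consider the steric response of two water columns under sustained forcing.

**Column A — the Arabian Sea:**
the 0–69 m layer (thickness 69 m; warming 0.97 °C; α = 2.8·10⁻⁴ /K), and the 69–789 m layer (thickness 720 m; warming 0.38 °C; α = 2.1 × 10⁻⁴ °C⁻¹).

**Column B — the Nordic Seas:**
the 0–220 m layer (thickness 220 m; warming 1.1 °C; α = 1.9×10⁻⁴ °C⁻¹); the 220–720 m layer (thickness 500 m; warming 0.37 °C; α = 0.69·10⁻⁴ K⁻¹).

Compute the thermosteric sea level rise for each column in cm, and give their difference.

A Layer 1: 2.8×10⁻⁴ × 0.97 × 69 = 0.0187404 m
A Layer 2: 2.1×10⁻⁴ × 720 × 0.38 = 0.057456 m
A total: 0.0761964 m
B Layer 1: 1.9×10⁻⁴ × 1.1 × 220 = 0.04598 m
B 0.37 × 500 × 0.69×10⁻⁴ = 0.012765 m
B total: 0.058745 m
Difference: 0.0761964 − 0.058745 = 0.0174514 m

A: 7.6 cm; B: 5.9 cm; difference 1.7 cm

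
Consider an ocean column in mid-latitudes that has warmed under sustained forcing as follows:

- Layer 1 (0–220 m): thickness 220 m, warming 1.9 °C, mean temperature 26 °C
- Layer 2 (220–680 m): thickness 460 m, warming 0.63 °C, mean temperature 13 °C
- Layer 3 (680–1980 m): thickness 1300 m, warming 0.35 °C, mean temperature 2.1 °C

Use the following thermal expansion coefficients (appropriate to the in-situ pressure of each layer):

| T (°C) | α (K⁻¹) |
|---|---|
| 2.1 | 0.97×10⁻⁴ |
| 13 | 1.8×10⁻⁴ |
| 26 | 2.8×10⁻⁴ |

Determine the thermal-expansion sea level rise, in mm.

213 mm

Layer 1 at 26 °C → α = 2.8×10⁻⁴ K⁻¹
Layer 2 at 13 °C → α = 1.8×10⁻⁴ K⁻¹
Layer 3 at 2.1 °C → α = 0.97×10⁻⁴ K⁻¹
Layer 1: 220 × 2.8×10⁻⁴ × 1.9 = 0.11704 m
1.8×10⁻⁴ × 0.63 × 460 = 0.052164 m
Layer 3: 0.97×10⁻⁴ × 0.35 × 1300 = 0.044135 m
Δh = 0.11704 + 0.052164 + 0.044135 = 0.213339 m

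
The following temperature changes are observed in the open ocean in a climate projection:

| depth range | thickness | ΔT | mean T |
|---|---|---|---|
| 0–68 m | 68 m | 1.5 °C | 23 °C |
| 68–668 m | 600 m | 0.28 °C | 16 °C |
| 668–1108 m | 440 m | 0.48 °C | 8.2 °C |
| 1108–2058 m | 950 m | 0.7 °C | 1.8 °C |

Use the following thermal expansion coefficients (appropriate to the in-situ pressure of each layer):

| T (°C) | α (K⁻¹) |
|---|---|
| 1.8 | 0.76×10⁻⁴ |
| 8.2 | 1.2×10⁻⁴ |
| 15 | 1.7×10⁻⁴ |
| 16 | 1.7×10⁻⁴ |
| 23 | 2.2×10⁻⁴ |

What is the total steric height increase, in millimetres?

Δh = 130 mm

Layer 1 at 23 °C → α = 2.2×10⁻⁴ K⁻¹
Layer 2 at 16 °C → α = 1.7×10⁻⁴ K⁻¹
Layer 3 at 8.2 °C → α = 1.2×10⁻⁴ K⁻¹
Layer 4 at 1.8 °C → α = 0.76×10⁻⁴ K⁻¹
0–68 m: 2.2×10⁻⁴ × 68 × 1.5 = 0.02244 m
Layer 2: 600 × 0.28 × 1.7×10⁻⁴ = 0.02856 m
Layer 3: 1.2×10⁻⁴ × 0.48 × 440 = 0.025344 m
Layer 4: 0.76×10⁻⁴ × 0.7 × 950 = 0.05054 m
Δh = 0.02244 + 0.02856 + 0.025344 + 0.05054 = 0.126884 m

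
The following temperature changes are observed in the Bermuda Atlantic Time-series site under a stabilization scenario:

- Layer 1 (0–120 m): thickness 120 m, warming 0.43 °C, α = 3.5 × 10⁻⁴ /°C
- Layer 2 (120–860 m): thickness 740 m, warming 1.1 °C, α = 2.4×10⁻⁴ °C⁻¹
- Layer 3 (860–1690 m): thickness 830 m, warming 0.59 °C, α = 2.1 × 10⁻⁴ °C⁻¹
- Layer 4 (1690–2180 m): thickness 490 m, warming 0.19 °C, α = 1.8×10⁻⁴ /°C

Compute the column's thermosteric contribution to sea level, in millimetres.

0–120 m: 0.43 × 120 × 3.5×10⁻⁴ = 0.01806 m
Layer 2: 2.4×10⁻⁴ × 1.1 × 740 = 0.19536 m
2.1×10⁻⁴ × 830 × 0.59 = 0.102837 m
1690–2180 m: 1.8×10⁻⁴ × 0.19 × 490 = 0.016758 m
Δh = 0.01806 + 0.19536 + 0.102837 + 0.016758 = 0.333015 m

Δh = 333 mm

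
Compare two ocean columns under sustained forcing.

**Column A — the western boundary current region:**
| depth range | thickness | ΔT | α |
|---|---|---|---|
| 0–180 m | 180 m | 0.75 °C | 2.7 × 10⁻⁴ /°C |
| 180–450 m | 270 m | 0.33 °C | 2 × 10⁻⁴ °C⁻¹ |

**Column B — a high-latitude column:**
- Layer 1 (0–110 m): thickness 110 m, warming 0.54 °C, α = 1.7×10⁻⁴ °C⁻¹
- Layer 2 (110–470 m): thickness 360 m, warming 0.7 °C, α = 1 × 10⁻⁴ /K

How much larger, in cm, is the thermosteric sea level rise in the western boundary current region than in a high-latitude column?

A 0–180 m: 0.75 × 180 × 2.7×10⁻⁴ = 0.03645 m
A 270 × 2×10⁻⁴ × 0.33 = 0.01782 m
A total: 0.05427 m
B 0–110 m: 0.54 × 110 × 1.7×10⁻⁴ = 0.010098 m
B Layer 2: 1×10⁻⁴ × 360 × 0.7 = 0.02520 m
B total: 0.035298 m
Difference: 0.05427 − 0.035298 = 0.018972 m

1.9 cm larger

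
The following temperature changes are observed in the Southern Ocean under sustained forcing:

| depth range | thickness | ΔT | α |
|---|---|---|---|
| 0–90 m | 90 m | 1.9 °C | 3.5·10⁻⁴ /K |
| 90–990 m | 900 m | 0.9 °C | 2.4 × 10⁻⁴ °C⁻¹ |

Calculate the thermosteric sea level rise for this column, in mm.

90 × 3.5×10⁻⁴ × 1.9 = 0.05985 m
90–990 m: 900 × 2.4×10⁻⁴ × 0.9 = 0.19440 m
Δh = 0.05985 + 0.19440 = 0.25425 m

Δh ≈ 254 mm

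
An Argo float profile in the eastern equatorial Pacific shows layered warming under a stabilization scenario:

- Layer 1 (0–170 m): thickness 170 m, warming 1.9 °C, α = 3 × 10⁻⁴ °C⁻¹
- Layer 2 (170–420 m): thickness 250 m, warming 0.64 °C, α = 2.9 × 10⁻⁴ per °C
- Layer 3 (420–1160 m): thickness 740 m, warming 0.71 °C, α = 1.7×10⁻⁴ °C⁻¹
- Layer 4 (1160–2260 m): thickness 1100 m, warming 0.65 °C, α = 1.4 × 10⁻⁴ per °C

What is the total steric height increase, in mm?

3×10⁻⁴ × 1.9 × 170 = 0.09690 m
170–420 m: 250 × 0.64 × 2.9×10⁻⁴ = 0.04640 m
1.7×10⁻⁴ × 740 × 0.71 = 0.089318 m
1.4×10⁻⁴ × 0.65 × 1100 = 0.10010 m
Δh = 0.09690 + 0.04640 + 0.089318 + 0.10010 = 0.332718 m

Δh ≈ 333 mm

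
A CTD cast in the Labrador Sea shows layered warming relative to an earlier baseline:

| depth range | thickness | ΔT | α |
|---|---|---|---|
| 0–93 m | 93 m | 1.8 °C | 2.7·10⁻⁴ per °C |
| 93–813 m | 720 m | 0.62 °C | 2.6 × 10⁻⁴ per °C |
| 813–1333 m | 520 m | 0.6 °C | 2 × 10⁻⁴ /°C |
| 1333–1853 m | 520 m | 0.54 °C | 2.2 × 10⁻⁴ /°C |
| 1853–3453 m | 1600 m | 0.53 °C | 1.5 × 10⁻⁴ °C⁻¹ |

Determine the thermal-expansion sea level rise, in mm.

413 mm of thermosteric rise

1.8 × 2.7×10⁻⁴ × 93 = 0.045198 m
Layer 2: 0.62 × 2.6×10⁻⁴ × 720 = 0.116064 m
Layer 3: 0.6 × 520 × 2×10⁻⁴ = 0.06240 m
0.54 × 2.2×10⁻⁴ × 520 = 0.061776 m
Layer 5: 0.53 × 1.5×10⁻⁴ × 1600 = 0.12720 m
Δh = 0.045198 + 0.116064 + 0.06240 + 0.061776 + 0.12720 = 0.412638 m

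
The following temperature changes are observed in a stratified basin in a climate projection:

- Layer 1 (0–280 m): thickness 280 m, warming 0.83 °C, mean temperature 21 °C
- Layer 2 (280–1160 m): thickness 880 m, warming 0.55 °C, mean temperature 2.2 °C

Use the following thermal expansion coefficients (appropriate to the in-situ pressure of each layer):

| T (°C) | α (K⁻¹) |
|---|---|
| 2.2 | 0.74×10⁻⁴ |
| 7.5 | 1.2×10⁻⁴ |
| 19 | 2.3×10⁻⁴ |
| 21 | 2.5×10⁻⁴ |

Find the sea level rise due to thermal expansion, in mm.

Layer 1 at 21 °C → α = 2.5×10⁻⁴ K⁻¹
Layer 2 at 2.2 °C → α = 0.74×10⁻⁴ K⁻¹
0.83 × 2.5×10⁻⁴ × 280 = 0.05810 m
280–1160 m: 0.74×10⁻⁴ × 880 × 0.55 = 0.035816 m
Δh = 0.05810 + 0.035816 = 0.093916 m ≈ 93.9 mm

93.9 mm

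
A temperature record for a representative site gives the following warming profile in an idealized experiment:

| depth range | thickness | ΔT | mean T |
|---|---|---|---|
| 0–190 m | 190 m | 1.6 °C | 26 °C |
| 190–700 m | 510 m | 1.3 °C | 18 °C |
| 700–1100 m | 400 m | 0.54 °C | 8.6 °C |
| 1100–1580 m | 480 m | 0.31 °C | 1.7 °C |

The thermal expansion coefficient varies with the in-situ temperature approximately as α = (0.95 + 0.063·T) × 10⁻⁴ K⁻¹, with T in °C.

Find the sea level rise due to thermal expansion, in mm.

Layer 1: α = (0.95 + 0.063×26)×10⁻⁴ = 2.588×10⁻⁴ K⁻¹
Layer 2: α = (0.95 + 0.063×18)×10⁻⁴ = 2.084×10⁻⁴ K⁻¹
Layer 3: α = (0.95 + 0.063×8.6)×10⁻⁴ = 1.4918×10⁻⁴ K⁻¹
Layer 4: α = (0.95 + 0.063×1.7)×10⁻⁴ = 1.0571×10⁻⁴ K⁻¹
1.6 × 190 × 2.588×10⁻⁴ = 0.0786752 m
510 × 2.084×10⁻⁴ × 1.3 = 0.1381692 m
700–1100 m: 1.4918×10⁻⁴ × 0.54 × 400 = 0.03222288 m
1100–1580 m: 1.0571×10⁻⁴ × 0.31 × 480 = 0.015729648 m
Δh = 0.0786752 + 0.1381692 + 0.03222288 + 0.015729648 = 0.264796928 m

Δh ≈ 265 mm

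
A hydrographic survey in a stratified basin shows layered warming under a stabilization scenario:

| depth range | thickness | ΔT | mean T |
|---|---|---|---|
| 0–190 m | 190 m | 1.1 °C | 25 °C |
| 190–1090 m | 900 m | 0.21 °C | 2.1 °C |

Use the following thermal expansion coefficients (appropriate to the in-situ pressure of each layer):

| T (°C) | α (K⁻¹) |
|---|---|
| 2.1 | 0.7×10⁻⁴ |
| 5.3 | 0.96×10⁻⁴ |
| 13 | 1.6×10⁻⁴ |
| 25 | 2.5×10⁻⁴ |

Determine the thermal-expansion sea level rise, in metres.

Layer 1 at 25 °C → α = 2.5×10⁻⁴ K⁻¹
Layer 2 at 2.1 °C → α = 0.7×10⁻⁴ K⁻¹
1.1 × 2.5×10⁻⁴ × 190 = 0.05225 m
190–1090 m: 900 × 0.7×10⁻⁴ × 0.21 = 0.01323 m
Δh = 0.05225 + 0.01323 = 0.06548 m

0.0655 m of thermosteric rise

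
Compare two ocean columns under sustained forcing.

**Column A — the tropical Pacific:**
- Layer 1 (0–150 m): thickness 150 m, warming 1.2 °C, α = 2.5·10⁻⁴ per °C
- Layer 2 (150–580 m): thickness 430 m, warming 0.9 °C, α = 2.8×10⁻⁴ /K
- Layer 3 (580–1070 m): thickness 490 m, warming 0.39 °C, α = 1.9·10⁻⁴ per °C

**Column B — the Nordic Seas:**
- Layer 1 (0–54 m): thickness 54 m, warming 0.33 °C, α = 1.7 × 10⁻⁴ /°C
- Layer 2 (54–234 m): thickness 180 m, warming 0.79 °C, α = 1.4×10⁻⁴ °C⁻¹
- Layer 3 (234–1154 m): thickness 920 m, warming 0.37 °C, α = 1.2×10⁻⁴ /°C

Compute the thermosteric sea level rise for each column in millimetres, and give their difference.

A: 190 mm; B: 63.8 mm; difference 126 mm

A 1.2 × 150 × 2.5×10⁻⁴ = 0.04500 m
A Layer 2: 430 × 2.8×10⁻⁴ × 0.9 = 0.10836 m
A Layer 3: 490 × 0.39 × 1.9×10⁻⁴ = 0.036309 m
A total: 0.189669 m
B Layer 1: 54 × 1.7×10⁻⁴ × 0.33 = 0.0030294 m
B 180 × 1.4×10⁻⁴ × 0.79 = 0.019908 m
B 920 × 0.37 × 1.2×10⁻⁴ = 0.040848 m
B total: 0.0637854 m
Difference: 0.189669 − 0.0637854 = 0.1258836 m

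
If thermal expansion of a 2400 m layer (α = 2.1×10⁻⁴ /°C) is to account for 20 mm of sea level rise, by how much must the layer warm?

ΔT ≈ 0.0397 °C

ΔT = Δh/(αH) = 0.02 / (2.1×10⁻⁴ × 2400) ≈ 0.03968 °C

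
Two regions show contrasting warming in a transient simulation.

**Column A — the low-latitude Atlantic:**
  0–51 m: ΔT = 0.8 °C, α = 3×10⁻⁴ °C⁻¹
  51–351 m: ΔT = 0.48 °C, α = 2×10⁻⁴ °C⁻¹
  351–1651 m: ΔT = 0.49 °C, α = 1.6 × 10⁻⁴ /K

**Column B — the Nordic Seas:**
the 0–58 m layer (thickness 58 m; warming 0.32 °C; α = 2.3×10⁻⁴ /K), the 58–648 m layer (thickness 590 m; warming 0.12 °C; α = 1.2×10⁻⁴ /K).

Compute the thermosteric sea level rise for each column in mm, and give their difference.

A 0–51 m: 51 × 0.8 × 3×10⁻⁴ = 0.01224 m
A 51–351 m: 300 × 2×10⁻⁴ × 0.48 = 0.02880 m
A 1.6×10⁻⁴ × 1300 × 0.49 = 0.10192 m
A total: 0.14296 m
B 0–58 m: 58 × 2.3×10⁻⁴ × 0.32 = 0.0042688 m
B 58–648 m: 1.2×10⁻⁴ × 0.12 × 590 = 0.008496 m
B total: 0.0127648 m
Difference: 0.14296 − 0.0127648 = 0.1301952 m

Δh_A ≈ 140 mm, Δh_B ≈ 13 mm; difference ≈ 130 mm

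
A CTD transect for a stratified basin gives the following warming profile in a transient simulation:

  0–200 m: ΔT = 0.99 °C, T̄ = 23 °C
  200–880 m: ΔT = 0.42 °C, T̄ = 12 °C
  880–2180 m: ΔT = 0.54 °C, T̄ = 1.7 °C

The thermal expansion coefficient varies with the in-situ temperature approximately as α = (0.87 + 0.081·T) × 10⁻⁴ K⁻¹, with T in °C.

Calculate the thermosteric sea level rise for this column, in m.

Layer 1: α = (0.87 + 0.081×23)×10⁻⁴ = 2.733×10⁻⁴ K⁻¹
Layer 2: α = (0.87 + 0.081×12)×10⁻⁴ = 1.842×10⁻⁴ K⁻¹
Layer 3: α = (0.87 + 0.081×1.7)×10⁻⁴ = 1.0077×10⁻⁴ K⁻¹
Layer 1: 2.733×10⁻⁴ × 0.99 × 200 = 0.0541134 m
1.842×10⁻⁴ × 0.42 × 680 = 0.05260752 m
880–2180 m: 1.0077×10⁻⁴ × 1300 × 0.54 = 0.07074054 m
Δh = 0.0541134 + 0.05260752 + 0.07074054 = 0.17746146 m ≈ 0.177 m

0.177 m of thermosteric rise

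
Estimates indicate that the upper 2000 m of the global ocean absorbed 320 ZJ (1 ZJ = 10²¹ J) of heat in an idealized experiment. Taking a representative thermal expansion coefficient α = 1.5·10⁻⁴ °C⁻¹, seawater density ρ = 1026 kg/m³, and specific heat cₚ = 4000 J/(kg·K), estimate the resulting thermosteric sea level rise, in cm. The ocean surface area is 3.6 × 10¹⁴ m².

3.25 cm

Per unit area: Q = 320×10²¹ / (3.6×10¹⁴) ≈ 8.889×10⁸ J/m²
Δh = αQ/(ρcₚ) = 1.5×10⁻⁴ × 8.889×10⁸ / (1026 × 4000) ≈ 0.032489 m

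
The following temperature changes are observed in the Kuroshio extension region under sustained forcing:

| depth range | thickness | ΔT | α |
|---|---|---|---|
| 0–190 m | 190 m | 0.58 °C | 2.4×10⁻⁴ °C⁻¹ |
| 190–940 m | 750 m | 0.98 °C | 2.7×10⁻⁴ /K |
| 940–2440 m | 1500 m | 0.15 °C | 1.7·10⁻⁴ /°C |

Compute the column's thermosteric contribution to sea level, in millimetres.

Layer 1: 190 × 0.58 × 2.4×10⁻⁴ = 0.026448 m
750 × 0.98 × 2.7×10⁻⁴ = 0.19845 m
Layer 3: 1.7×10⁻⁴ × 0.15 × 1500 = 0.03825 m
Δh = 0.026448 + 0.19845 + 0.03825 = 0.263148 m

Δh ≈ 263 mm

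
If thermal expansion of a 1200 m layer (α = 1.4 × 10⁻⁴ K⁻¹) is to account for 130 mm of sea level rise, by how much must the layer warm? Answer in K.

ΔT = Δh/(αH) = 0.13 / (1.4×10⁻⁴ × 1200) ≈ 0.7738 K

about 0.774 K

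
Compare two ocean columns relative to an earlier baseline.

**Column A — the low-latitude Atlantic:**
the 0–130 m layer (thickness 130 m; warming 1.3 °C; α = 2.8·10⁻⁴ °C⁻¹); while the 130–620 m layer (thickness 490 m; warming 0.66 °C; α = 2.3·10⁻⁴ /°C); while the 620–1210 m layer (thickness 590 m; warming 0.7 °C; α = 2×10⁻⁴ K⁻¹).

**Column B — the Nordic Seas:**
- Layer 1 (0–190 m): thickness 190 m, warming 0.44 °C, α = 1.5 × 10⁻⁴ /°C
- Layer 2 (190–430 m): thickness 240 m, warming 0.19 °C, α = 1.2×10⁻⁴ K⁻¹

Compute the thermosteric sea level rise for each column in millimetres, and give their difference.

A Layer 1: 130 × 1.3 × 2.8×10⁻⁴ = 0.04732 m
A Layer 2: 0.66 × 2.3×10⁻⁴ × 490 = 0.074382 m
A Layer 3: 590 × 0.7 × 2×10⁻⁴ = 0.08260 m
A total: 0.204302 m
B Layer 1: 190 × 1.5×10⁻⁴ × 0.44 = 0.01254 m
B Layer 2: 240 × 1.2×10⁻⁴ × 0.19 = 0.005472 m
B total: 0.018012 m
Difference: 0.204302 − 0.018012 = 0.18629 m

A: 200 mm; B: 18 mm; difference 190 mm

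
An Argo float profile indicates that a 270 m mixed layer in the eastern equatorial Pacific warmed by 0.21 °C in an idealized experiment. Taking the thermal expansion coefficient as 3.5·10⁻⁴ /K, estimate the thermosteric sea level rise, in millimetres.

19.8 mm of thermosteric rise

Δh = αΔT·H = 3.5×10⁻⁴ × 0.21 × 270 = 0.019845 m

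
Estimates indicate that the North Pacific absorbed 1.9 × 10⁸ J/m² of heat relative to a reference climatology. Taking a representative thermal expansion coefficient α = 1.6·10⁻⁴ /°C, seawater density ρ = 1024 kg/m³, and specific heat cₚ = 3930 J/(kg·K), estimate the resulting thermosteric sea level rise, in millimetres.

Δh = αQ/(ρcₚ) = 1.6×10⁻⁴ × 1.9×10⁸ / (1024 × 3930) ≈ 0.0075541 m

Δh ≈ 7.55 mm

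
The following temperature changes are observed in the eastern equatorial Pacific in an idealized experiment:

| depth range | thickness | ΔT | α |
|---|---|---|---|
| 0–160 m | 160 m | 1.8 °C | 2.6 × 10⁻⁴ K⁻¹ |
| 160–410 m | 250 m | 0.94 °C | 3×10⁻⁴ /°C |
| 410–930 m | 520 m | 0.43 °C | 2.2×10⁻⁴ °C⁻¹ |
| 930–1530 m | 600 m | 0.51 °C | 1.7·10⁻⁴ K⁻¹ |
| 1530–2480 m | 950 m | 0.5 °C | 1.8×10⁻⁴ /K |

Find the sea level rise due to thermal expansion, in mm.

Layer 1: 1.8 × 160 × 2.6×10⁻⁴ = 0.07488 m
Layer 2: 3×10⁻⁴ × 0.94 × 250 = 0.07050 m
Layer 3: 0.43 × 520 × 2.2×10⁻⁴ = 0.049192 m
Layer 4: 1.7×10⁻⁴ × 0.51 × 600 = 0.05202 m
Layer 5: 950 × 0.5 × 1.8×10⁻⁴ = 0.08550 m
Δh = 0.07488 + 0.07050 + 0.049192 + 0.05202 + 0.08550 = 0.332092 m

about 332 mm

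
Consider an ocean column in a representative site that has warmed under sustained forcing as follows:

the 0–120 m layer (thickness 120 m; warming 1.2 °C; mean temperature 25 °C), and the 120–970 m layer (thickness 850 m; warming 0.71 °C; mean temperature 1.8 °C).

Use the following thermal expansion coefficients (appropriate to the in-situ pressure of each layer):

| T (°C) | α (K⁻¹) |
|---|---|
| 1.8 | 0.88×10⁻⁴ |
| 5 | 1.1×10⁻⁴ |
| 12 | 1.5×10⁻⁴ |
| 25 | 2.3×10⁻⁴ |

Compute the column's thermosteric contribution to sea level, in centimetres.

8.62 cm of thermosteric rise

Layer 1 at 25 °C → α = 2.3×10⁻⁴ K⁻¹
Layer 2 at 1.8 °C → α = 0.88×10⁻⁴ K⁻¹
1.2 × 120 × 2.3×10⁻⁴ = 0.03312 m
120–970 m: 0.71 × 850 × 0.88×10⁻⁴ = 0.053108 m
Δh = 0.03312 + 0.053108 = 0.086228 m ≈ 8.62 cm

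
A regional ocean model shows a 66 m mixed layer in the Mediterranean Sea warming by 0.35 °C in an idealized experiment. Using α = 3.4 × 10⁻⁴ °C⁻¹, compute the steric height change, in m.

Δh = αΔT·H = 3.4×10⁻⁴ × 0.35 × 66 = 0.007854 m

0.00785 m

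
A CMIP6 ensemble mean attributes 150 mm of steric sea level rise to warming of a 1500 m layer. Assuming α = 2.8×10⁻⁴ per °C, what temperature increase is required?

ΔT ≈ 0.357 °C

ΔT = Δh/(αH) = 0.15 / (2.8×10⁻⁴ × 1500) ≈ 0.3571 °C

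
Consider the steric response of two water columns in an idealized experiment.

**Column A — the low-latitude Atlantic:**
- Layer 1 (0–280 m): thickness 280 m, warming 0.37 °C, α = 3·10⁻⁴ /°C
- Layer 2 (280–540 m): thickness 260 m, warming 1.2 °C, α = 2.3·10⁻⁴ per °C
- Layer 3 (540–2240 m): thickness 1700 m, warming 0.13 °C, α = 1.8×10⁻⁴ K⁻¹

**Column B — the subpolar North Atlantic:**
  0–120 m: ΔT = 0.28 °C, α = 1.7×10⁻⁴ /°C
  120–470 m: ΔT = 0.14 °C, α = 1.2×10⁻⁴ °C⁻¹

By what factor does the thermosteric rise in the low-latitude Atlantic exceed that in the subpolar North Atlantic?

a factor of 12

A 280 × 0.37 × 3×10⁻⁴ = 0.03108 m
A 280–540 m: 1.2 × 2.3×10⁻⁴ × 260 = 0.07176 m
A Layer 3: 0.13 × 1700 × 1.8×10⁻⁴ = 0.03978 m
A total: 0.14262 m
B 0–120 m: 120 × 0.28 × 1.7×10⁻⁴ = 0.005712 m
B Layer 2: 1.2×10⁻⁴ × 0.14 × 350 = 0.00588 m
B total: 0.011592 m
Ratio: 0.14262 / 0.011592 ≈ 12.30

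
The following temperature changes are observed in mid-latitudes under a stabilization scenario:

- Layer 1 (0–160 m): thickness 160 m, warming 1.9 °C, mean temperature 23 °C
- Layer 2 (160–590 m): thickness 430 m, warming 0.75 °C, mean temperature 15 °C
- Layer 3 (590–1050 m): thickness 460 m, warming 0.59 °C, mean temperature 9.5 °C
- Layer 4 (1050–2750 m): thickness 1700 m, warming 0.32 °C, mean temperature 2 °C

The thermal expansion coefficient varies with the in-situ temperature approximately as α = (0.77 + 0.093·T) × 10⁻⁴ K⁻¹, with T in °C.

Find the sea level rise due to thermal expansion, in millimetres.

Layer 1: α = (0.77 + 0.093×23)×10⁻⁴ = 2.909×10⁻⁴ K⁻¹
Layer 2: α = (0.77 + 0.093×15)×10⁻⁴ = 2.165×10⁻⁴ K⁻¹
Layer 3: α = (0.77 + 0.093×9.5)×10⁻⁴ = 1.6535×10⁻⁴ K⁻¹
Layer 4: α = (0.77 + 0.093×2)×10⁻⁴ = 0.956×10⁻⁴ K⁻¹
Layer 1: 160 × 2.909×10⁻⁴ × 1.9 = 0.0884336 m
160–590 m: 0.75 × 430 × 2.165×10⁻⁴ = 0.06982125 m
Layer 3: 460 × 1.6535×10⁻⁴ × 0.59 = 0.04487599 m
Layer 4: 0.956×10⁻⁴ × 0.32 × 1700 = 0.0520064 m
Δh = 0.0884336 + 0.06982125 + 0.04487599 + 0.0520064 = 0.25513724 m ≈ 260 mm

Δh = 260 mm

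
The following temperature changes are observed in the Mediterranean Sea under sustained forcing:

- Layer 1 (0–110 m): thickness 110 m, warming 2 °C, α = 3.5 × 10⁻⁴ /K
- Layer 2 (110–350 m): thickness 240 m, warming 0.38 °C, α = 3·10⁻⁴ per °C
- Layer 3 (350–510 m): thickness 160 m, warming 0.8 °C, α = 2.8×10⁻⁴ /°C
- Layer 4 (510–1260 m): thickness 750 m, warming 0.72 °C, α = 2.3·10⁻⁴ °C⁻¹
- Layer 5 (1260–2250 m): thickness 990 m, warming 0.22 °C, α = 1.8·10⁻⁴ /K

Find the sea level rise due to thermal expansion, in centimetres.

Δh ≈ 30.4 cm

Layer 1: 110 × 2 × 3.5×10⁻⁴ = 0.07700 m
110–350 m: 0.38 × 240 × 3×10⁻⁴ = 0.02736 m
350–510 m: 0.8 × 160 × 2.8×10⁻⁴ = 0.03584 m
Layer 4: 0.72 × 750 × 2.3×10⁻⁴ = 0.12420 m
1.8×10⁻⁴ × 990 × 0.22 = 0.039204 m
Δh = 0.07700 + 0.02736 + 0.03584 + 0.12420 + 0.039204 = 0.303604 m ≈ 30.4 cm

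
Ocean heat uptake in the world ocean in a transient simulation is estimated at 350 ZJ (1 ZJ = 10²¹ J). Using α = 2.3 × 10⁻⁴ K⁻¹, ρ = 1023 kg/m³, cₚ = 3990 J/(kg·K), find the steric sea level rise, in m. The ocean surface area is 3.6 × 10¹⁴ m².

Per unit area: Q = 350×10²¹ / (3.6×10¹⁴) ≈ 9.722×10⁸ J/m²
Δh = αQ/(ρcₚ) = 2.3×10⁻⁴ × 9.722×10⁸ / (1023 × 3990) ≈ 0.054782 m

0.0548 m of thermosteric rise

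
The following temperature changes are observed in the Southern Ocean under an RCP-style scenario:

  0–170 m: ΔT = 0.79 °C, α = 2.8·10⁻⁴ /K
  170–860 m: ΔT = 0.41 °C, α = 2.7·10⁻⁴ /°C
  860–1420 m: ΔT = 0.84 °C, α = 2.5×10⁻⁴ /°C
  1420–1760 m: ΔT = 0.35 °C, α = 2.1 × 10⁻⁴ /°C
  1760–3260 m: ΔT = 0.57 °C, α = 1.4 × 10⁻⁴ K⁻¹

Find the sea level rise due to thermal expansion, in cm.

0–170 m: 0.79 × 2.8×10⁻⁴ × 170 = 0.037604 m
0.41 × 690 × 2.7×10⁻⁴ = 0.076383 m
860–1420 m: 0.84 × 2.5×10⁻⁴ × 560 = 0.11760 m
Layer 4: 0.35 × 340 × 2.1×10⁻⁴ = 0.02499 m
1760–3260 m: 1500 × 1.4×10⁻⁴ × 0.57 = 0.11970 m
Δh = 0.037604 + 0.076383 + 0.11760 + 0.02499 + 0.11970 = 0.376277 m

Δh ≈ 37.6 cm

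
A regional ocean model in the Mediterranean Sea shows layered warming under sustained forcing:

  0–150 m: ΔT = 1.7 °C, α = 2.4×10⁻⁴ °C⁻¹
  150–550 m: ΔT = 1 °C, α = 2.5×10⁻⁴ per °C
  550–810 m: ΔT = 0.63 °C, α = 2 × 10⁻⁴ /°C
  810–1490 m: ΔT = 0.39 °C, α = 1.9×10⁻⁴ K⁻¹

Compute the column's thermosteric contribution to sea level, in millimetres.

1.7 × 2.4×10⁻⁴ × 150 = 0.06120 m
150–550 m: 2.5×10⁻⁴ × 400 × 1 = 0.10000 m
Layer 3: 260 × 2×10⁻⁴ × 0.63 = 0.03276 m
Layer 4: 1.9×10⁻⁴ × 680 × 0.39 = 0.050388 m
Δh = 0.06120 + 0.10000 + 0.03276 + 0.050388 = 0.244348 m ≈ 244 mm

Δh = 244 mm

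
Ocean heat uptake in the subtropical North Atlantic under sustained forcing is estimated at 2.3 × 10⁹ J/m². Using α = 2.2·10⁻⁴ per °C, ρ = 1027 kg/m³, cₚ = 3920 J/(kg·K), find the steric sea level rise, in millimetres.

Δh ≈ 130 mm

Δh = αQ/(ρcₚ) = 2.2×10⁻⁴ × 2.3×10⁹ / (1027 × 3920) ≈ 0.12569 m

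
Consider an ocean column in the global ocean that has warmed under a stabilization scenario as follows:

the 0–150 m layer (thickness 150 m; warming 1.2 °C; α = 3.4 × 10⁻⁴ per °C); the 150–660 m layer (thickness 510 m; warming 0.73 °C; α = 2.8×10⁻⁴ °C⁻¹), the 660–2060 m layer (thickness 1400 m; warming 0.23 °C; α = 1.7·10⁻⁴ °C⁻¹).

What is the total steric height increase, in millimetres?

Δh ≈ 220 mm

0–150 m: 1.2 × 150 × 3.4×10⁻⁴ = 0.06120 m
150–660 m: 2.8×10⁻⁴ × 0.73 × 510 = 0.104244 m
Layer 3: 0.23 × 1400 × 1.7×10⁻⁴ = 0.05474 m
Δh = 0.06120 + 0.104244 + 0.05474 = 0.220184 m ≈ 220 mm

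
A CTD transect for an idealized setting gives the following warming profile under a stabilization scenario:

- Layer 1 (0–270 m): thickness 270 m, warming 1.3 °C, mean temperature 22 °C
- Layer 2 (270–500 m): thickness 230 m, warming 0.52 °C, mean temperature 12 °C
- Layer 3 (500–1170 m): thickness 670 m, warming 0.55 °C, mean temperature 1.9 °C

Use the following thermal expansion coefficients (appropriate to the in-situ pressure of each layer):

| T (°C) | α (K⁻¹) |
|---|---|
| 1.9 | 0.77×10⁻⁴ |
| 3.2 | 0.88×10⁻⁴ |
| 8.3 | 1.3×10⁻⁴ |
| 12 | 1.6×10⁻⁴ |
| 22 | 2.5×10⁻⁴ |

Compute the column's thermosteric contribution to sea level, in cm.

Layer 1 at 22 °C → α = 2.5×10⁻⁴ K⁻¹
Layer 2 at 12 °C → α = 1.6×10⁻⁴ K⁻¹
Layer 3 at 1.9 °C → α = 0.77×10⁻⁴ K⁻¹
1.3 × 270 × 2.5×10⁻⁴ = 0.08775 m
270–500 m: 1.6×10⁻⁴ × 0.52 × 230 = 0.019136 m
670 × 0.55 × 0.77×10⁻⁴ = 0.0283745 m
Δh = 0.08775 + 0.019136 + 0.0283745 = 0.1352605 m ≈ 14 cm

Δh ≈ 14 cm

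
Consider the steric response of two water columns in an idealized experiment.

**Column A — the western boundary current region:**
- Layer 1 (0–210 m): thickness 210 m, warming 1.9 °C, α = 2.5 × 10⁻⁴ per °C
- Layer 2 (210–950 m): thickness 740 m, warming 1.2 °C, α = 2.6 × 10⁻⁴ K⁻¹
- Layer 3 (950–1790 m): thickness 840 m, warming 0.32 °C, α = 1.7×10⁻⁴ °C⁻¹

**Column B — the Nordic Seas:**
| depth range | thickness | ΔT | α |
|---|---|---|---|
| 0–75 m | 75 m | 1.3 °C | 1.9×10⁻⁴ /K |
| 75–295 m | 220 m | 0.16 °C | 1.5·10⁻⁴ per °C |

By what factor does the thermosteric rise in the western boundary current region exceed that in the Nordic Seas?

≈ 15.8×

A 0–210 m: 1.9 × 210 × 2.5×10⁻⁴ = 0.09975 m
A 210–950 m: 2.6×10⁻⁴ × 1.2 × 740 = 0.23088 m
A 950–1790 m: 0.32 × 840 × 1.7×10⁻⁴ = 0.045696 m
A total: 0.376326 m
B Layer 1: 75 × 1.9×10⁻⁴ × 1.3 = 0.018525 m
B 220 × 0.16 × 1.5×10⁻⁴ = 0.00528 m
B total: 0.023805 m
Ratio: 0.376326 / 0.023805 ≈ 15.81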